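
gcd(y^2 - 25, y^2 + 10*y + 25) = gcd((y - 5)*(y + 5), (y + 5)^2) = y + 5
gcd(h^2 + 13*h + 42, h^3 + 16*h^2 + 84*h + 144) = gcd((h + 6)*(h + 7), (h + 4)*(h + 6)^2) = h + 6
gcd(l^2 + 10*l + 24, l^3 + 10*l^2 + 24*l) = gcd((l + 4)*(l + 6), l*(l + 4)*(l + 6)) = l^2 + 10*l + 24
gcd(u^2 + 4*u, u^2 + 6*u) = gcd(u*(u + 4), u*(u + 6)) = u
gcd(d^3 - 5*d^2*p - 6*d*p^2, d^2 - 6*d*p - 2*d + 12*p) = -d + 6*p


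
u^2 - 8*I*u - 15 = (u - 5*I)*(u - 3*I)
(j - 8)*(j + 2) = j^2 - 6*j - 16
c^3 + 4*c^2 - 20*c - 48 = (c - 4)*(c + 2)*(c + 6)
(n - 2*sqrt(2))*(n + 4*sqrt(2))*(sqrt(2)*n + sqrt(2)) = sqrt(2)*n^3 + sqrt(2)*n^2 + 4*n^2 - 16*sqrt(2)*n + 4*n - 16*sqrt(2)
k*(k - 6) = k^2 - 6*k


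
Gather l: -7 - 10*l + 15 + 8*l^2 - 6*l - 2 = 8*l^2 - 16*l + 6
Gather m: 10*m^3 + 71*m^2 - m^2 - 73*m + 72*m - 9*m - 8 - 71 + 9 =10*m^3 + 70*m^2 - 10*m - 70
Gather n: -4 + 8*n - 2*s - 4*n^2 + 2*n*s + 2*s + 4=-4*n^2 + n*(2*s + 8)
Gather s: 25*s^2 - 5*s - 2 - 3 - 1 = 25*s^2 - 5*s - 6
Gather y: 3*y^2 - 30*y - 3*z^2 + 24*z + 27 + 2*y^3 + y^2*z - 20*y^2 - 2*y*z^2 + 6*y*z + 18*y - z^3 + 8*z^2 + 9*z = 2*y^3 + y^2*(z - 17) + y*(-2*z^2 + 6*z - 12) - z^3 + 5*z^2 + 33*z + 27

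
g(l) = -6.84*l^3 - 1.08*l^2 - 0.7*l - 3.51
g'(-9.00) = -1643.38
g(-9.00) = 4901.67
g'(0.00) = -0.70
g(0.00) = -3.51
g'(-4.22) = -357.01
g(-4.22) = 494.25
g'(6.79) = -961.42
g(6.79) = -2199.30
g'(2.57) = -141.78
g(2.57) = -128.55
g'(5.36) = -601.81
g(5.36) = -1091.59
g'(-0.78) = -11.50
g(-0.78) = -0.38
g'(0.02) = -0.75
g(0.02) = -3.52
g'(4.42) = -411.13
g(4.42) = -618.34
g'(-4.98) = -498.85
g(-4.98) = 817.97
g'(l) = -20.52*l^2 - 2.16*l - 0.7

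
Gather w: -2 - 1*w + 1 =-w - 1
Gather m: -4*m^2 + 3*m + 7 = -4*m^2 + 3*m + 7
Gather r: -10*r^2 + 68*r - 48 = -10*r^2 + 68*r - 48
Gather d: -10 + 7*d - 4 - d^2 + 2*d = -d^2 + 9*d - 14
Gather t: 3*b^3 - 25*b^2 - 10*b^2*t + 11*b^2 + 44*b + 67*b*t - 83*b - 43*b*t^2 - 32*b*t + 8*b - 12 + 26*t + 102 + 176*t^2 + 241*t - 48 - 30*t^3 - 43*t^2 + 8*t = 3*b^3 - 14*b^2 - 31*b - 30*t^3 + t^2*(133 - 43*b) + t*(-10*b^2 + 35*b + 275) + 42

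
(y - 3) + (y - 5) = 2*y - 8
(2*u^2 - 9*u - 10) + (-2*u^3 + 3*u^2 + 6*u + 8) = -2*u^3 + 5*u^2 - 3*u - 2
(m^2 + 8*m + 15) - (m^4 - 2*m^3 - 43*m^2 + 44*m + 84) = -m^4 + 2*m^3 + 44*m^2 - 36*m - 69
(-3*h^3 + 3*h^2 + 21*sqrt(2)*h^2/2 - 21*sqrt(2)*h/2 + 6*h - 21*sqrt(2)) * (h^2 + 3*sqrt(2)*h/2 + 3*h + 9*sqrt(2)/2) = -3*h^5 - 6*h^4 + 6*sqrt(2)*h^4 + 12*sqrt(2)*h^3 + 93*h^3/2 - 30*sqrt(2)*h^2 + 81*h^2 - 315*h/2 - 36*sqrt(2)*h - 189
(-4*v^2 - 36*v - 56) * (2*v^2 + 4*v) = -8*v^4 - 88*v^3 - 256*v^2 - 224*v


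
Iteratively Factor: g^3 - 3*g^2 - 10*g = (g)*(g^2 - 3*g - 10) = g*(g + 2)*(g - 5)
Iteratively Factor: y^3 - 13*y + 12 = (y - 3)*(y^2 + 3*y - 4) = (y - 3)*(y - 1)*(y + 4)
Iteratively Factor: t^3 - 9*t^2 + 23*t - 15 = (t - 5)*(t^2 - 4*t + 3) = (t - 5)*(t - 3)*(t - 1)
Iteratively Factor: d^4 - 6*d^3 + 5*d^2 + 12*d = (d)*(d^3 - 6*d^2 + 5*d + 12) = d*(d - 3)*(d^2 - 3*d - 4) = d*(d - 3)*(d + 1)*(d - 4)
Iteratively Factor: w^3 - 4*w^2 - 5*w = (w + 1)*(w^2 - 5*w) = (w - 5)*(w + 1)*(w)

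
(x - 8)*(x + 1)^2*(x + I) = x^4 - 6*x^3 + I*x^3 - 15*x^2 - 6*I*x^2 - 8*x - 15*I*x - 8*I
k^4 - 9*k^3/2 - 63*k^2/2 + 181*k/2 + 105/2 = (k - 7)*(k - 3)*(k + 1/2)*(k + 5)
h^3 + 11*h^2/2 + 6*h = h*(h + 3/2)*(h + 4)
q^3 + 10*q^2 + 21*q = q*(q + 3)*(q + 7)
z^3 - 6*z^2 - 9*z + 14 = (z - 7)*(z - 1)*(z + 2)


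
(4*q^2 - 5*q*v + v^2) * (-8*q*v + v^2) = -32*q^3*v + 44*q^2*v^2 - 13*q*v^3 + v^4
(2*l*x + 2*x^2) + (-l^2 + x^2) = -l^2 + 2*l*x + 3*x^2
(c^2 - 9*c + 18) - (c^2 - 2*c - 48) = 66 - 7*c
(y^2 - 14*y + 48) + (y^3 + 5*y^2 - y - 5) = y^3 + 6*y^2 - 15*y + 43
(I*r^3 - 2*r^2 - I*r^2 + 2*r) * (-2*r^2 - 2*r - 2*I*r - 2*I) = -2*I*r^5 + 6*r^4 + 6*I*r^3 - 6*r^2 - 4*I*r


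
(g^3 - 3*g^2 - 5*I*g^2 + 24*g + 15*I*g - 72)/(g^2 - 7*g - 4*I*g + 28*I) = (g^3 - g^2*(3 + 5*I) + 3*g*(8 + 5*I) - 72)/(g^2 - g*(7 + 4*I) + 28*I)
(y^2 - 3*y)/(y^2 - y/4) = 4*(y - 3)/(4*y - 1)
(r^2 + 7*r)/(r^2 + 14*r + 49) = r/(r + 7)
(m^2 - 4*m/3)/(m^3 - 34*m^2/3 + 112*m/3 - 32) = m/(m^2 - 10*m + 24)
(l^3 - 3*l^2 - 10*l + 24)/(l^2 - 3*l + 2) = (l^2 - l - 12)/(l - 1)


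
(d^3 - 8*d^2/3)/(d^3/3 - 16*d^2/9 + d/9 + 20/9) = d^2*(9*d - 24)/(3*d^3 - 16*d^2 + d + 20)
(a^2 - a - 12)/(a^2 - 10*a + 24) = (a + 3)/(a - 6)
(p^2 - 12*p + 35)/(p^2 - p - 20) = (p - 7)/(p + 4)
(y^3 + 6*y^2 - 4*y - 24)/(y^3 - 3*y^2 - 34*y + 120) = (y^2 - 4)/(y^2 - 9*y + 20)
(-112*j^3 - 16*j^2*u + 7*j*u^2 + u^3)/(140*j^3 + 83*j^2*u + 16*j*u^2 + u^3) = (-4*j + u)/(5*j + u)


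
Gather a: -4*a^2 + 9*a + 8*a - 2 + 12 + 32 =-4*a^2 + 17*a + 42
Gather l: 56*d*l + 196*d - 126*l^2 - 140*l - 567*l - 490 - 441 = 196*d - 126*l^2 + l*(56*d - 707) - 931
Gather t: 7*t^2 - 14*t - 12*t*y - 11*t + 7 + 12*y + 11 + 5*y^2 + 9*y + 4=7*t^2 + t*(-12*y - 25) + 5*y^2 + 21*y + 22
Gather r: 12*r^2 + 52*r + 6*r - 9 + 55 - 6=12*r^2 + 58*r + 40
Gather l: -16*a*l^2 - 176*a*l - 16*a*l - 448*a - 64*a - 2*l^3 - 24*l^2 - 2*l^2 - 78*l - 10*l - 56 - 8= -512*a - 2*l^3 + l^2*(-16*a - 26) + l*(-192*a - 88) - 64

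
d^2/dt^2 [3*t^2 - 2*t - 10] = 6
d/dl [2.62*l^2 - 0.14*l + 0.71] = 5.24*l - 0.14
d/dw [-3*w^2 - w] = -6*w - 1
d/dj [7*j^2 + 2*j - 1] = 14*j + 2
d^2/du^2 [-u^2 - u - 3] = -2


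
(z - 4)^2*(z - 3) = z^3 - 11*z^2 + 40*z - 48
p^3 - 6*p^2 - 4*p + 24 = (p - 6)*(p - 2)*(p + 2)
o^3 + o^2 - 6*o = o*(o - 2)*(o + 3)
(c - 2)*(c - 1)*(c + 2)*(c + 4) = c^4 + 3*c^3 - 8*c^2 - 12*c + 16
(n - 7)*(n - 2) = n^2 - 9*n + 14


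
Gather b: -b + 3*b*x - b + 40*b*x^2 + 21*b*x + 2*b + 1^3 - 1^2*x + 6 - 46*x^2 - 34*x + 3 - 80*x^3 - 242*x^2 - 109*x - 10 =b*(40*x^2 + 24*x) - 80*x^3 - 288*x^2 - 144*x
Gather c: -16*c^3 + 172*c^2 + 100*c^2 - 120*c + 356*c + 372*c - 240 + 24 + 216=-16*c^3 + 272*c^2 + 608*c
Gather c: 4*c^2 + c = 4*c^2 + c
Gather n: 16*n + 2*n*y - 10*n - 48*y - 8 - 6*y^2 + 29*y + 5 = n*(2*y + 6) - 6*y^2 - 19*y - 3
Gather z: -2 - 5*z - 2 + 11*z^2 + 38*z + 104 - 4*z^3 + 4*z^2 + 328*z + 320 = -4*z^3 + 15*z^2 + 361*z + 420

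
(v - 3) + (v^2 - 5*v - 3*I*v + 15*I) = v^2 - 4*v - 3*I*v - 3 + 15*I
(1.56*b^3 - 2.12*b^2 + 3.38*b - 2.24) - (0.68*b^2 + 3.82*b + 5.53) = 1.56*b^3 - 2.8*b^2 - 0.44*b - 7.77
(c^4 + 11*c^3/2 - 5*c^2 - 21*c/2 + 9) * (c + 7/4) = c^5 + 29*c^4/4 + 37*c^3/8 - 77*c^2/4 - 75*c/8 + 63/4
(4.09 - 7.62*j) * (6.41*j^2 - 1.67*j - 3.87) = -48.8442*j^3 + 38.9423*j^2 + 22.6591*j - 15.8283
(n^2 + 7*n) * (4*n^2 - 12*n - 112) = 4*n^4 + 16*n^3 - 196*n^2 - 784*n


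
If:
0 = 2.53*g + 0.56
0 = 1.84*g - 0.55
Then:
No Solution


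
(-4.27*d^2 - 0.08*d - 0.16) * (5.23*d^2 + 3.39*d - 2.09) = -22.3321*d^4 - 14.8937*d^3 + 7.8163*d^2 - 0.3752*d + 0.3344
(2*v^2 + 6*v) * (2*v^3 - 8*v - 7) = 4*v^5 + 12*v^4 - 16*v^3 - 62*v^2 - 42*v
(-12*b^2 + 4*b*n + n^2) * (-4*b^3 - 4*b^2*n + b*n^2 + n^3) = 48*b^5 + 32*b^4*n - 32*b^3*n^2 - 12*b^2*n^3 + 5*b*n^4 + n^5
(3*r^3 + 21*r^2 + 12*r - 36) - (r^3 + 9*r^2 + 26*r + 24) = 2*r^3 + 12*r^2 - 14*r - 60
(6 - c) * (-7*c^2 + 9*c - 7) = 7*c^3 - 51*c^2 + 61*c - 42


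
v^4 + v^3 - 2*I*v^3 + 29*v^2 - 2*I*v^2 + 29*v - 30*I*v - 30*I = (v + 1)*(v - 6*I)*(v - I)*(v + 5*I)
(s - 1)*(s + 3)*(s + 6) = s^3 + 8*s^2 + 9*s - 18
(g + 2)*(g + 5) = g^2 + 7*g + 10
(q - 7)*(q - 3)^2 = q^3 - 13*q^2 + 51*q - 63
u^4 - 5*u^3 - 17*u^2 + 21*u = u*(u - 7)*(u - 1)*(u + 3)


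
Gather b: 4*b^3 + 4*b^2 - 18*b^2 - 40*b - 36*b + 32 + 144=4*b^3 - 14*b^2 - 76*b + 176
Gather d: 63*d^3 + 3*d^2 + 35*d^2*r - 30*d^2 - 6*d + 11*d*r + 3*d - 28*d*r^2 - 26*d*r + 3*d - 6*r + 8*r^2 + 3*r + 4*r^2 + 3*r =63*d^3 + d^2*(35*r - 27) + d*(-28*r^2 - 15*r) + 12*r^2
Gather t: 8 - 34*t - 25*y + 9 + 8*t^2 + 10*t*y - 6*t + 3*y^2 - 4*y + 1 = 8*t^2 + t*(10*y - 40) + 3*y^2 - 29*y + 18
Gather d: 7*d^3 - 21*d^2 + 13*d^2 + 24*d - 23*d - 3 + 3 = 7*d^3 - 8*d^2 + d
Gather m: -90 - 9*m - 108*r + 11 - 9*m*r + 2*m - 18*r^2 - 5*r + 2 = m*(-9*r - 7) - 18*r^2 - 113*r - 77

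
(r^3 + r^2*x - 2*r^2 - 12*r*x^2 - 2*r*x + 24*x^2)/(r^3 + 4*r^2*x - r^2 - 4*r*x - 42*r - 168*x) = (r^2 - 3*r*x - 2*r + 6*x)/(r^2 - r - 42)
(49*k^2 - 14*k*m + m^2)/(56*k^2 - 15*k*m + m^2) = (7*k - m)/(8*k - m)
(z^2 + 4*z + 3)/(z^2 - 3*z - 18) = (z + 1)/(z - 6)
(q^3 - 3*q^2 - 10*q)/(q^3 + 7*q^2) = (q^2 - 3*q - 10)/(q*(q + 7))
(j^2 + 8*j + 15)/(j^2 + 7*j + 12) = (j + 5)/(j + 4)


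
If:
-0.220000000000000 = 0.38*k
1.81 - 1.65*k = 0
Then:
No Solution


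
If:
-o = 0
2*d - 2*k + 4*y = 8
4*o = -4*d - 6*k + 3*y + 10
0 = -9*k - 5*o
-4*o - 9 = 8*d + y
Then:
No Solution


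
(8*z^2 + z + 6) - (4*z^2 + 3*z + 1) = 4*z^2 - 2*z + 5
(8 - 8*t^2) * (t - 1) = -8*t^3 + 8*t^2 + 8*t - 8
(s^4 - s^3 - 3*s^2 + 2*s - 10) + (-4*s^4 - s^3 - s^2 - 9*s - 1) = -3*s^4 - 2*s^3 - 4*s^2 - 7*s - 11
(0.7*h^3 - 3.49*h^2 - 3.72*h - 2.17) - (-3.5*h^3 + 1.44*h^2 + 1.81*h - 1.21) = 4.2*h^3 - 4.93*h^2 - 5.53*h - 0.96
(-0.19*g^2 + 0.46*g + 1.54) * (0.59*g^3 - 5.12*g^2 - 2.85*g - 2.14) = -0.1121*g^5 + 1.2442*g^4 - 0.9051*g^3 - 8.7892*g^2 - 5.3734*g - 3.2956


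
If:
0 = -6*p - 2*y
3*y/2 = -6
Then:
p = 4/3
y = -4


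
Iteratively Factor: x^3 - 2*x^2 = (x)*(x^2 - 2*x) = x*(x - 2)*(x)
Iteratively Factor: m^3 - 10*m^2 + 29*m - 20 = (m - 5)*(m^2 - 5*m + 4) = (m - 5)*(m - 1)*(m - 4)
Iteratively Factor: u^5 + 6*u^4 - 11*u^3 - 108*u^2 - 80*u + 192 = (u + 4)*(u^4 + 2*u^3 - 19*u^2 - 32*u + 48) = (u - 4)*(u + 4)*(u^3 + 6*u^2 + 5*u - 12) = (u - 4)*(u + 4)^2*(u^2 + 2*u - 3) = (u - 4)*(u - 1)*(u + 4)^2*(u + 3)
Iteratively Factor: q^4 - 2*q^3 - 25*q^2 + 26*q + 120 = (q - 3)*(q^3 + q^2 - 22*q - 40) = (q - 3)*(q + 2)*(q^2 - q - 20) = (q - 3)*(q + 2)*(q + 4)*(q - 5)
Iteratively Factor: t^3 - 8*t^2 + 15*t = (t - 3)*(t^2 - 5*t) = (t - 5)*(t - 3)*(t)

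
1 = 1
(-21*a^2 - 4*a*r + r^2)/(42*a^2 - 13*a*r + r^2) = (3*a + r)/(-6*a + r)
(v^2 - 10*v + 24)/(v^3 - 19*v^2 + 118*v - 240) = (v - 4)/(v^2 - 13*v + 40)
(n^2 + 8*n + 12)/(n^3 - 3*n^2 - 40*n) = (n^2 + 8*n + 12)/(n*(n^2 - 3*n - 40))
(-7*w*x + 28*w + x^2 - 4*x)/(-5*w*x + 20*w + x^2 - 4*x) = (-7*w + x)/(-5*w + x)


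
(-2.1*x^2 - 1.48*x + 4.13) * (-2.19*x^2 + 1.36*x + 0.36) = 4.599*x^4 + 0.3852*x^3 - 11.8135*x^2 + 5.084*x + 1.4868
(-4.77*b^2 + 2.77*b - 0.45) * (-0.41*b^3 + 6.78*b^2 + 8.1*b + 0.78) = 1.9557*b^5 - 33.4763*b^4 - 19.6719*b^3 + 15.6654*b^2 - 1.4844*b - 0.351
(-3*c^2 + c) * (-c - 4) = 3*c^3 + 11*c^2 - 4*c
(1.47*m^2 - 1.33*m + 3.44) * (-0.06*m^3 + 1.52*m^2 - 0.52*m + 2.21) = -0.0882*m^5 + 2.3142*m^4 - 2.9924*m^3 + 9.1691*m^2 - 4.7281*m + 7.6024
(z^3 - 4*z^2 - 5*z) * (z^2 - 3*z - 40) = z^5 - 7*z^4 - 33*z^3 + 175*z^2 + 200*z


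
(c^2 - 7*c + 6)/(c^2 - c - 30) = (c - 1)/(c + 5)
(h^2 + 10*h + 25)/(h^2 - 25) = (h + 5)/(h - 5)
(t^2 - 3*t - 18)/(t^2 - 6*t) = (t + 3)/t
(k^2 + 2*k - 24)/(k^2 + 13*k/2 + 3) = 2*(k - 4)/(2*k + 1)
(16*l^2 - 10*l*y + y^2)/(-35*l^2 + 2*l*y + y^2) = (16*l^2 - 10*l*y + y^2)/(-35*l^2 + 2*l*y + y^2)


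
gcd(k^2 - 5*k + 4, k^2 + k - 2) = k - 1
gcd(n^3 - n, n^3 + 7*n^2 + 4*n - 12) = n - 1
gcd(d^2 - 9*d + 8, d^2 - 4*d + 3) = d - 1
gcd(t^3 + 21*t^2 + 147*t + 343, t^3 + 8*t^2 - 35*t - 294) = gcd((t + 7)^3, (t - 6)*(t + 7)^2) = t^2 + 14*t + 49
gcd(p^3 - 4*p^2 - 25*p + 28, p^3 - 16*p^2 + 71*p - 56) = p^2 - 8*p + 7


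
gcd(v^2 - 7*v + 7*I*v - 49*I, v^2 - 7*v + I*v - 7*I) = v - 7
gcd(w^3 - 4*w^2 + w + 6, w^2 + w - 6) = w - 2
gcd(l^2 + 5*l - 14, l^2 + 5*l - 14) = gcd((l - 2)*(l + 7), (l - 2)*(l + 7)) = l^2 + 5*l - 14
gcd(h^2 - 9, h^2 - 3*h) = h - 3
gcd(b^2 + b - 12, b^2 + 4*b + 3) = 1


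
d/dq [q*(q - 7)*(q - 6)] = 3*q^2 - 26*q + 42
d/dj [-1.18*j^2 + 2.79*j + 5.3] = 2.79 - 2.36*j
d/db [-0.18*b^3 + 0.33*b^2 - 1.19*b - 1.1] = -0.54*b^2 + 0.66*b - 1.19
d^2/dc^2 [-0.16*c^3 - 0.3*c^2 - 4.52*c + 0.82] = -0.96*c - 0.6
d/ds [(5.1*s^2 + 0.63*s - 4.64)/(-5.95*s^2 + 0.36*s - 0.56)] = (5.5845*s^2 - 60.928*s + 1.3176)/(35.4025*s^4 - 4.284*s^3 + 6.7936*s^2 - 0.4032*s + 0.3136)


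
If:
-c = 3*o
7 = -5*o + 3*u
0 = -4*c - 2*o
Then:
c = 0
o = 0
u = 7/3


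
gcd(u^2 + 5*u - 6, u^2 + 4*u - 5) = u - 1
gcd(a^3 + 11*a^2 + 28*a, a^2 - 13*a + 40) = 1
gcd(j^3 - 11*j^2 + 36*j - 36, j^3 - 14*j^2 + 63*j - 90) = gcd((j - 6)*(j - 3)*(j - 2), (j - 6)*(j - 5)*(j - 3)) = j^2 - 9*j + 18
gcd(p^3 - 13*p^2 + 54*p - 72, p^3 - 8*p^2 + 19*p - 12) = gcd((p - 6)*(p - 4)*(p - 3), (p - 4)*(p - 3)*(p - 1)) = p^2 - 7*p + 12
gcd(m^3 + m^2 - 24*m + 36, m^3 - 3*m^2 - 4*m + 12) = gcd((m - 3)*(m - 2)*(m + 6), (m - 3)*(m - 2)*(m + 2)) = m^2 - 5*m + 6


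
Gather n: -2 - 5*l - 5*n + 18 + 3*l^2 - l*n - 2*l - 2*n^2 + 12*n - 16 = 3*l^2 - 7*l - 2*n^2 + n*(7 - l)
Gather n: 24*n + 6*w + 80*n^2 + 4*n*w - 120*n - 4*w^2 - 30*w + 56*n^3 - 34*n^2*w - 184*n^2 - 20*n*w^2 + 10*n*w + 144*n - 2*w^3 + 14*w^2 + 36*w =56*n^3 + n^2*(-34*w - 104) + n*(-20*w^2 + 14*w + 48) - 2*w^3 + 10*w^2 + 12*w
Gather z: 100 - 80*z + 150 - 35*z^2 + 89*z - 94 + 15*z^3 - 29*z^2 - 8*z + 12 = 15*z^3 - 64*z^2 + z + 168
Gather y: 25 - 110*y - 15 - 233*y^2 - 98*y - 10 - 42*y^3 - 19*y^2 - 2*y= -42*y^3 - 252*y^2 - 210*y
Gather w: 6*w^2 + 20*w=6*w^2 + 20*w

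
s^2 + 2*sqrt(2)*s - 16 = (s - 2*sqrt(2))*(s + 4*sqrt(2))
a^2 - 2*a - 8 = (a - 4)*(a + 2)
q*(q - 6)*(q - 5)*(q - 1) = q^4 - 12*q^3 + 41*q^2 - 30*q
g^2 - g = g*(g - 1)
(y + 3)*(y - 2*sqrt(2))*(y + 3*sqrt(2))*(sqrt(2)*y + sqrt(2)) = sqrt(2)*y^4 + 2*y^3 + 4*sqrt(2)*y^3 - 9*sqrt(2)*y^2 + 8*y^2 - 48*sqrt(2)*y + 6*y - 36*sqrt(2)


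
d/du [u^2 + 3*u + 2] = 2*u + 3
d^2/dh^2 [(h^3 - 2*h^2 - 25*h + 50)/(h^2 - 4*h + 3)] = 8*(-5*h^3 + 33*h^2 - 87*h + 83)/(h^6 - 12*h^5 + 57*h^4 - 136*h^3 + 171*h^2 - 108*h + 27)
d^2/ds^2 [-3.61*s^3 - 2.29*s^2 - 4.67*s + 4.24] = -21.66*s - 4.58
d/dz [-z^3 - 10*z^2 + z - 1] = -3*z^2 - 20*z + 1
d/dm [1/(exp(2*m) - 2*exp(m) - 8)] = 2*(1 - exp(m))*exp(m)/(-exp(2*m) + 2*exp(m) + 8)^2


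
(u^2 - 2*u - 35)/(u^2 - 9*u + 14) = (u + 5)/(u - 2)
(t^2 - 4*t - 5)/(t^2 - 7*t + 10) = (t + 1)/(t - 2)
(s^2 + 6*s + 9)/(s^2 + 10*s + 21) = (s + 3)/(s + 7)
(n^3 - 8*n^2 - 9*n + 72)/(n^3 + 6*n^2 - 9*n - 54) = (n - 8)/(n + 6)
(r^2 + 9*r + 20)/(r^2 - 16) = (r + 5)/(r - 4)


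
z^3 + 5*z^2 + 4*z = z*(z + 1)*(z + 4)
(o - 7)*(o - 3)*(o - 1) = o^3 - 11*o^2 + 31*o - 21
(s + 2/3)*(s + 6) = s^2 + 20*s/3 + 4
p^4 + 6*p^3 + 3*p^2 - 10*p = p*(p - 1)*(p + 2)*(p + 5)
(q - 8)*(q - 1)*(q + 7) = q^3 - 2*q^2 - 55*q + 56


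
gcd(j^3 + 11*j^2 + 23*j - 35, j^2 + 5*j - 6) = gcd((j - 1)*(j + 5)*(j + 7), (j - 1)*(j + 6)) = j - 1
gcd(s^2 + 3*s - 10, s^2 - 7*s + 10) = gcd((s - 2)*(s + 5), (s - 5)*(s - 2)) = s - 2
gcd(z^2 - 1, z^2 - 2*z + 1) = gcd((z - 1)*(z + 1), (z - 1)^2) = z - 1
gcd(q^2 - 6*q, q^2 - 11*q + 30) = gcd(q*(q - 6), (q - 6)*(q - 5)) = q - 6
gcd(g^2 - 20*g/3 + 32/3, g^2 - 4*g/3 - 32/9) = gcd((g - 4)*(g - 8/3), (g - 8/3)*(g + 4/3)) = g - 8/3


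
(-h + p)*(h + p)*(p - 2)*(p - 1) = -h^2*p^2 + 3*h^2*p - 2*h^2 + p^4 - 3*p^3 + 2*p^2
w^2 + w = w*(w + 1)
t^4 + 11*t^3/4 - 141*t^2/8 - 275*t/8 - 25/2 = (t - 4)*(t + 1/2)*(t + 5/4)*(t + 5)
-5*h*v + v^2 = v*(-5*h + v)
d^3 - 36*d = d*(d - 6)*(d + 6)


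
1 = 1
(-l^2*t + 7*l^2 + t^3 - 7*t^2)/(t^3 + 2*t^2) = (-l^2*t + 7*l^2 + t^3 - 7*t^2)/(t^2*(t + 2))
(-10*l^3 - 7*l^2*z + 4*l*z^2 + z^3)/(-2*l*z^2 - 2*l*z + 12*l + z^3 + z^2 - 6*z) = (5*l^2 + 6*l*z + z^2)/(z^2 + z - 6)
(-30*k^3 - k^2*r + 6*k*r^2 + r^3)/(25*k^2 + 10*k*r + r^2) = (-6*k^2 + k*r + r^2)/(5*k + r)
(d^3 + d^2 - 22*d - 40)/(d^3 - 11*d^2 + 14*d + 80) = (d + 4)/(d - 8)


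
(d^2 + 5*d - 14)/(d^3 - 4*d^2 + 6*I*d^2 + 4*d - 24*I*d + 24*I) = (d + 7)/(d^2 + d*(-2 + 6*I) - 12*I)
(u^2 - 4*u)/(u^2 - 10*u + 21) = u*(u - 4)/(u^2 - 10*u + 21)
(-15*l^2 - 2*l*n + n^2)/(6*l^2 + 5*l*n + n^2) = (-5*l + n)/(2*l + n)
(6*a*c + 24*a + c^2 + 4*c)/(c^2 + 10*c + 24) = (6*a + c)/(c + 6)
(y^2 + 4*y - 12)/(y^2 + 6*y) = (y - 2)/y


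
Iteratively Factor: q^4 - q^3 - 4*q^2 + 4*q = (q - 1)*(q^3 - 4*q) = (q - 2)*(q - 1)*(q^2 + 2*q) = q*(q - 2)*(q - 1)*(q + 2)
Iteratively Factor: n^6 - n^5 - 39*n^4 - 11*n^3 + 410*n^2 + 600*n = (n)*(n^5 - n^4 - 39*n^3 - 11*n^2 + 410*n + 600) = n*(n - 5)*(n^4 + 4*n^3 - 19*n^2 - 106*n - 120) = n*(n - 5)*(n + 3)*(n^3 + n^2 - 22*n - 40) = n*(n - 5)*(n + 2)*(n + 3)*(n^2 - n - 20) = n*(n - 5)*(n + 2)*(n + 3)*(n + 4)*(n - 5)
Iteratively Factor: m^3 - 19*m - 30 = (m + 3)*(m^2 - 3*m - 10) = (m + 2)*(m + 3)*(m - 5)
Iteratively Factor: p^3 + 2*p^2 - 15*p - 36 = (p + 3)*(p^2 - p - 12) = (p + 3)^2*(p - 4)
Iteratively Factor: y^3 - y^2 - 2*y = (y - 2)*(y^2 + y) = y*(y - 2)*(y + 1)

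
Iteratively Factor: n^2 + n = (n)*(n + 1)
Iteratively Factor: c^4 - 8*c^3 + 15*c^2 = (c - 3)*(c^3 - 5*c^2) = (c - 5)*(c - 3)*(c^2) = c*(c - 5)*(c - 3)*(c)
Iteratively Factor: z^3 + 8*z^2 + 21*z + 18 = (z + 3)*(z^2 + 5*z + 6) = (z + 3)^2*(z + 2)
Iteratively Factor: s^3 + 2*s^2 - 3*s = (s + 3)*(s^2 - s) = s*(s + 3)*(s - 1)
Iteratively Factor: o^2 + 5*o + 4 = (o + 4)*(o + 1)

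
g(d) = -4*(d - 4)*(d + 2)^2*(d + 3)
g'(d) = -4*(d - 4)*(d + 2)^2 - 4*(d - 4)*(d + 3)*(2*d + 4) - 4*(d + 2)^2*(d + 3) = -16*d^3 - 36*d^2 + 96*d + 208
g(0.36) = 272.47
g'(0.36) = 237.15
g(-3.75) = -71.20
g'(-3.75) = 185.50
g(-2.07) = 0.11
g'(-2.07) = -3.06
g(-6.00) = -1920.00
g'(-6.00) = 1792.00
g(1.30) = 505.73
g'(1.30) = 236.81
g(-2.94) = 1.47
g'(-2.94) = 21.19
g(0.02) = 196.18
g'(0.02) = 209.91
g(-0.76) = 65.58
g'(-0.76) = 121.27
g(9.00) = -29040.00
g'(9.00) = -13508.00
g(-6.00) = -1920.00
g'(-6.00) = 1792.00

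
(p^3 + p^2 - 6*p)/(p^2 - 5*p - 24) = p*(p - 2)/(p - 8)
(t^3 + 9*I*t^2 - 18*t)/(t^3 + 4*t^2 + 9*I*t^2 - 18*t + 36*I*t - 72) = t/(t + 4)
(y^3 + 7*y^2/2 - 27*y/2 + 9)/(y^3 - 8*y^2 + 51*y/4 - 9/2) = 2*(y^2 + 5*y - 6)/(2*y^2 - 13*y + 6)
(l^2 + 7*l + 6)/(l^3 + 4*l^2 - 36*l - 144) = (l + 1)/(l^2 - 2*l - 24)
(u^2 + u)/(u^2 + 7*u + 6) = u/(u + 6)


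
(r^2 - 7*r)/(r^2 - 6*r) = (r - 7)/(r - 6)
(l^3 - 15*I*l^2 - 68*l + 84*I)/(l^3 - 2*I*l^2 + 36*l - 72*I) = (l - 7*I)/(l + 6*I)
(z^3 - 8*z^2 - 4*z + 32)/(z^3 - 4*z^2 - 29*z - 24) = (z^2 - 4)/(z^2 + 4*z + 3)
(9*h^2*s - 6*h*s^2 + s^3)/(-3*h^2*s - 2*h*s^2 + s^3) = (-3*h + s)/(h + s)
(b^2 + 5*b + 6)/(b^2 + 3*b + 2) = (b + 3)/(b + 1)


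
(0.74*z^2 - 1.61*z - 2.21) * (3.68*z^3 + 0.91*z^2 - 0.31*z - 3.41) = 2.7232*z^5 - 5.2514*z^4 - 9.8273*z^3 - 4.0354*z^2 + 6.1752*z + 7.5361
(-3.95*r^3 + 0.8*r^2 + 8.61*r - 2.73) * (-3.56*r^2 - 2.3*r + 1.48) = 14.062*r^5 + 6.237*r^4 - 38.3376*r^3 - 8.9002*r^2 + 19.0218*r - 4.0404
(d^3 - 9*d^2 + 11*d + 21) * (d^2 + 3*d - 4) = d^5 - 6*d^4 - 20*d^3 + 90*d^2 + 19*d - 84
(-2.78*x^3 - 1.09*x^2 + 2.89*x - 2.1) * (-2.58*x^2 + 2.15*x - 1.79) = 7.1724*x^5 - 3.1648*x^4 - 4.8235*x^3 + 13.5826*x^2 - 9.6881*x + 3.759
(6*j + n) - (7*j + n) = -j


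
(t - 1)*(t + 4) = t^2 + 3*t - 4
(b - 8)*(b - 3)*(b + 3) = b^3 - 8*b^2 - 9*b + 72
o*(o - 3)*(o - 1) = o^3 - 4*o^2 + 3*o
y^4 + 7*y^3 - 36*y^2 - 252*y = y*(y - 6)*(y + 6)*(y + 7)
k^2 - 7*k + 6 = (k - 6)*(k - 1)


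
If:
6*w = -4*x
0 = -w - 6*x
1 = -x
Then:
No Solution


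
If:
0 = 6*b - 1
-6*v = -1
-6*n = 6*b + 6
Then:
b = 1/6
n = -7/6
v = 1/6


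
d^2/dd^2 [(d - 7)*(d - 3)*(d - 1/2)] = 6*d - 21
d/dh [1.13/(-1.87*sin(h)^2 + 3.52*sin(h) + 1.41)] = (4.2262*sin(h) - 3.9776)*cos(h)/(-1.87*sin(h)^2 + 3.52*sin(h) + 1.41)^2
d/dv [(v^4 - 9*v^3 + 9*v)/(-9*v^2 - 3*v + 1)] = (-18*v^5 + 72*v^4 + 58*v^3 + 54*v^2 + 9)/(81*v^4 + 54*v^3 - 9*v^2 - 6*v + 1)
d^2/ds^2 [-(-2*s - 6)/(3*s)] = 4/s^3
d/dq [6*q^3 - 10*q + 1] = 18*q^2 - 10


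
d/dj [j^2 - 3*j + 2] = 2*j - 3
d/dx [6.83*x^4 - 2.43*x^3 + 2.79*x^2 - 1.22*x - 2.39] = 27.32*x^3 - 7.29*x^2 + 5.58*x - 1.22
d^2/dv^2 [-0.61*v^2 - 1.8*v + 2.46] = -1.22000000000000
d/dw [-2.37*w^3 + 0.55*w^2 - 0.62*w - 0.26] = -7.11*w^2 + 1.1*w - 0.62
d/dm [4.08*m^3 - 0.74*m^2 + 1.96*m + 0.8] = 12.24*m^2 - 1.48*m + 1.96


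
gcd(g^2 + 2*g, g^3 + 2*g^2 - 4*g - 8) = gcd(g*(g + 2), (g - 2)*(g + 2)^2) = g + 2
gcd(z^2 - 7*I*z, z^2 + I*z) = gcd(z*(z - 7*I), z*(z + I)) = z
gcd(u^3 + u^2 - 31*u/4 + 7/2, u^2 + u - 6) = u - 2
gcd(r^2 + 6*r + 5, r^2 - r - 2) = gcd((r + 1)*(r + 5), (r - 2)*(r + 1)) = r + 1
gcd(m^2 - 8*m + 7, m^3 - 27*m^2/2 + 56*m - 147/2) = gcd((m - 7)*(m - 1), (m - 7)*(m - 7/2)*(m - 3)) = m - 7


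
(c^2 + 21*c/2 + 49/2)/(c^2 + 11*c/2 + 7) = (c + 7)/(c + 2)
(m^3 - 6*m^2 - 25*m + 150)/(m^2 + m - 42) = (m^2 - 25)/(m + 7)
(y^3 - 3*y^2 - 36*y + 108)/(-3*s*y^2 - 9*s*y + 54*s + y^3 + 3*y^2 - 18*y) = (y - 6)/(-3*s + y)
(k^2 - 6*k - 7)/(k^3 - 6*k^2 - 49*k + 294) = (k + 1)/(k^2 + k - 42)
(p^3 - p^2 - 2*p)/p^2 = p - 1 - 2/p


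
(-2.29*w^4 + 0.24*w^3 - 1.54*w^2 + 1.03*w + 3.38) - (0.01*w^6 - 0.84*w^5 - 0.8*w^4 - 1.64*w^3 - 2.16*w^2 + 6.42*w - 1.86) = -0.01*w^6 + 0.84*w^5 - 1.49*w^4 + 1.88*w^3 + 0.62*w^2 - 5.39*w + 5.24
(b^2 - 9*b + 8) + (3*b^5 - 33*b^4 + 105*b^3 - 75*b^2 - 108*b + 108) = 3*b^5 - 33*b^4 + 105*b^3 - 74*b^2 - 117*b + 116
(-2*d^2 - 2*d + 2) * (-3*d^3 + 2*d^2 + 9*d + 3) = 6*d^5 + 2*d^4 - 28*d^3 - 20*d^2 + 12*d + 6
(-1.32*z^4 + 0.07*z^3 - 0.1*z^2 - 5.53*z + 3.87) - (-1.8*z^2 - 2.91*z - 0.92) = -1.32*z^4 + 0.07*z^3 + 1.7*z^2 - 2.62*z + 4.79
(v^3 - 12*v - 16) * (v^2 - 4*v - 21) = v^5 - 4*v^4 - 33*v^3 + 32*v^2 + 316*v + 336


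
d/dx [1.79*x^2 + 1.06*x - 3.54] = 3.58*x + 1.06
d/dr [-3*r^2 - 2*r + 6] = -6*r - 2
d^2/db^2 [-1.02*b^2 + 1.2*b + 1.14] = -2.04000000000000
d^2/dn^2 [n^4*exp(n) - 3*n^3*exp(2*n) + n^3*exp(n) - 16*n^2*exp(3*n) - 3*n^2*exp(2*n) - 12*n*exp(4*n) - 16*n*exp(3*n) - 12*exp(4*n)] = (n^4 - 12*n^3*exp(n) + 9*n^3 - 144*n^2*exp(2*n) - 48*n^2*exp(n) + 18*n^2 - 192*n*exp(3*n) - 336*n*exp(2*n) - 42*n*exp(n) + 6*n - 288*exp(3*n) - 128*exp(2*n) - 6*exp(n))*exp(n)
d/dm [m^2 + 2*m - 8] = 2*m + 2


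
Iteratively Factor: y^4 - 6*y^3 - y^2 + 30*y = (y - 5)*(y^3 - y^2 - 6*y) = (y - 5)*(y + 2)*(y^2 - 3*y) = y*(y - 5)*(y + 2)*(y - 3)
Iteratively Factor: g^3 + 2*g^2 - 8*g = (g)*(g^2 + 2*g - 8) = g*(g + 4)*(g - 2)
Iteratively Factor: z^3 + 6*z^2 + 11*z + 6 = (z + 2)*(z^2 + 4*z + 3) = (z + 2)*(z + 3)*(z + 1)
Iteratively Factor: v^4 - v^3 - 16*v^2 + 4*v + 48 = (v - 4)*(v^3 + 3*v^2 - 4*v - 12) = (v - 4)*(v + 2)*(v^2 + v - 6) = (v - 4)*(v - 2)*(v + 2)*(v + 3)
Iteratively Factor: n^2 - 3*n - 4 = (n + 1)*(n - 4)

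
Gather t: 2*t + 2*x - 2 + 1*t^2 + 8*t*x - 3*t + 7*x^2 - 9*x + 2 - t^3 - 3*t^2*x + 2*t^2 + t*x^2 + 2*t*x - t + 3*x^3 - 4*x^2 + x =-t^3 + t^2*(3 - 3*x) + t*(x^2 + 10*x - 2) + 3*x^3 + 3*x^2 - 6*x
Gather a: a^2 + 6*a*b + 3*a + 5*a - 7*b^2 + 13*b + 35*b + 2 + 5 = a^2 + a*(6*b + 8) - 7*b^2 + 48*b + 7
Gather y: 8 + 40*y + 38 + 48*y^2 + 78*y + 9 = 48*y^2 + 118*y + 55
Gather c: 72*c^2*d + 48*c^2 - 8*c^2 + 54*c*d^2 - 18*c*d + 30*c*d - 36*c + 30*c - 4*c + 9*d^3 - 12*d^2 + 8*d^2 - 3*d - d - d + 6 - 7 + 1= c^2*(72*d + 40) + c*(54*d^2 + 12*d - 10) + 9*d^3 - 4*d^2 - 5*d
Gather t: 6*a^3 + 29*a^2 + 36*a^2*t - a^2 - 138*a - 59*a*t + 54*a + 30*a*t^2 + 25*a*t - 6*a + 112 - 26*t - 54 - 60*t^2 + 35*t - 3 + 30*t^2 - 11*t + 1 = 6*a^3 + 28*a^2 - 90*a + t^2*(30*a - 30) + t*(36*a^2 - 34*a - 2) + 56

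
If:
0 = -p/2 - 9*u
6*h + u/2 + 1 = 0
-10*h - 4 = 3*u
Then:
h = -1/13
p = 252/13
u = -14/13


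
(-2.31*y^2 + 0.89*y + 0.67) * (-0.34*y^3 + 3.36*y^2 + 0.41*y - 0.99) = 0.7854*y^5 - 8.0642*y^4 + 1.8155*y^3 + 4.903*y^2 - 0.6064*y - 0.6633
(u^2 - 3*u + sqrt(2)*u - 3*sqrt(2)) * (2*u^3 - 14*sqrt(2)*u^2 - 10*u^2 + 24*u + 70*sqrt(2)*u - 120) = 2*u^5 - 12*sqrt(2)*u^4 - 16*u^4 + 26*u^3 + 96*sqrt(2)*u^3 - 156*sqrt(2)*u^2 + 32*u^2 - 192*sqrt(2)*u - 60*u + 360*sqrt(2)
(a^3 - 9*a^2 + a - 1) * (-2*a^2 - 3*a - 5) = -2*a^5 + 15*a^4 + 20*a^3 + 44*a^2 - 2*a + 5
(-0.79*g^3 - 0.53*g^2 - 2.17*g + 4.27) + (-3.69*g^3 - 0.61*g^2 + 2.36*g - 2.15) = -4.48*g^3 - 1.14*g^2 + 0.19*g + 2.12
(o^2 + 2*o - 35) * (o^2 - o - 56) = o^4 + o^3 - 93*o^2 - 77*o + 1960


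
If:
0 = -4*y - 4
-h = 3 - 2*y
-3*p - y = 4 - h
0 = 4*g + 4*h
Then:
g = 5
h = -5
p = -8/3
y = -1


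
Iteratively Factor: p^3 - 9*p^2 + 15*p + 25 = (p - 5)*(p^2 - 4*p - 5) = (p - 5)*(p + 1)*(p - 5)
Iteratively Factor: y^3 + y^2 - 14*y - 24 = (y + 3)*(y^2 - 2*y - 8) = (y + 2)*(y + 3)*(y - 4)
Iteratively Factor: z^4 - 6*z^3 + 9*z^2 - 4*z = (z - 4)*(z^3 - 2*z^2 + z) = (z - 4)*(z - 1)*(z^2 - z) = z*(z - 4)*(z - 1)*(z - 1)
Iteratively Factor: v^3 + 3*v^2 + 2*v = (v + 2)*(v^2 + v) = (v + 1)*(v + 2)*(v)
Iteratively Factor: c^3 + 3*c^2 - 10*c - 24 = (c + 2)*(c^2 + c - 12) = (c - 3)*(c + 2)*(c + 4)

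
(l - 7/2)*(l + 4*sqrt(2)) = l^2 - 7*l/2 + 4*sqrt(2)*l - 14*sqrt(2)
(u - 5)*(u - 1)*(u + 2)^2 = u^4 - 2*u^3 - 15*u^2 - 4*u + 20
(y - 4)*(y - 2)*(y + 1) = y^3 - 5*y^2 + 2*y + 8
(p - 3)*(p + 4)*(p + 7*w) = p^3 + 7*p^2*w + p^2 + 7*p*w - 12*p - 84*w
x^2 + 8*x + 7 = (x + 1)*(x + 7)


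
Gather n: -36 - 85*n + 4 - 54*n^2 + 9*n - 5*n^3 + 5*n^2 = -5*n^3 - 49*n^2 - 76*n - 32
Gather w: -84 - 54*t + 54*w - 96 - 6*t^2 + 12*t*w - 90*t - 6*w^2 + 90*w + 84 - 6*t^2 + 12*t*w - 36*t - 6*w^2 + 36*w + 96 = -12*t^2 - 180*t - 12*w^2 + w*(24*t + 180)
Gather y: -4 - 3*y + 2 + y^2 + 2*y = y^2 - y - 2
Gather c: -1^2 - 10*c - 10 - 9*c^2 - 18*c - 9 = -9*c^2 - 28*c - 20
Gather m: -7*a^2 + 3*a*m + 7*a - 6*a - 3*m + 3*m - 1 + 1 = -7*a^2 + 3*a*m + a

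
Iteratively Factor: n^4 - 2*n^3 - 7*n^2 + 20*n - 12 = (n - 2)*(n^3 - 7*n + 6) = (n - 2)^2*(n^2 + 2*n - 3) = (n - 2)^2*(n - 1)*(n + 3)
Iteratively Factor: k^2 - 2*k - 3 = (k + 1)*(k - 3)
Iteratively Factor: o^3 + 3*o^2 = (o)*(o^2 + 3*o) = o*(o + 3)*(o)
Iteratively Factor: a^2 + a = (a + 1)*(a)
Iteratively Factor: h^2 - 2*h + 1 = (h - 1)*(h - 1)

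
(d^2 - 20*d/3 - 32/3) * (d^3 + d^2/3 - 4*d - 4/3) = d^5 - 19*d^4/3 - 152*d^3/9 + 196*d^2/9 + 464*d/9 + 128/9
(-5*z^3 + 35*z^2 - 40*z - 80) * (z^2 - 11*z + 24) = -5*z^5 + 90*z^4 - 545*z^3 + 1200*z^2 - 80*z - 1920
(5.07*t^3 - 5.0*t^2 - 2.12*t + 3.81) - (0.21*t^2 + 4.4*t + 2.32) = 5.07*t^3 - 5.21*t^2 - 6.52*t + 1.49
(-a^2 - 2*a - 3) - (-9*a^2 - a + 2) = 8*a^2 - a - 5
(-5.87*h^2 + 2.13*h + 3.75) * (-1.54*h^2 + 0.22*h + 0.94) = 9.0398*h^4 - 4.5716*h^3 - 10.8242*h^2 + 2.8272*h + 3.525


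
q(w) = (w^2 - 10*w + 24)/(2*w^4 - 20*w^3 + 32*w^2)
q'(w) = (2*w - 10)/(2*w^4 - 20*w^3 + 32*w^2) + (w^2 - 10*w + 24)*(-8*w^3 + 60*w^2 - 64*w)/(2*w^4 - 20*w^3 + 32*w^2)^2 = (-w^4 + 20*w^3 - 148*w^2 + 440*w - 384)/(w^3*(w^4 - 20*w^3 + 132*w^2 - 320*w + 256))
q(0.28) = 10.22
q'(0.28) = -70.27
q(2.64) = -0.10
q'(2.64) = 0.30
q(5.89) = 0.00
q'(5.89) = -0.00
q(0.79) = 1.54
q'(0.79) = -3.18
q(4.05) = 0.00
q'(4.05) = 0.01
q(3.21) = -0.02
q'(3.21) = 0.05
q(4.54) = 0.00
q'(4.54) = 0.00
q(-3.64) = 0.04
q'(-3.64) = 0.02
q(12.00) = 0.00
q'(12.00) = 0.00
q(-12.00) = 0.00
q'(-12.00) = 0.00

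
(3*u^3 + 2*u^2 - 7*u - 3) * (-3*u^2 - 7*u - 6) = -9*u^5 - 27*u^4 - 11*u^3 + 46*u^2 + 63*u + 18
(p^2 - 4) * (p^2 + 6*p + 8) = p^4 + 6*p^3 + 4*p^2 - 24*p - 32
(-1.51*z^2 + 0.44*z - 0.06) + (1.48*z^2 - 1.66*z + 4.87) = -0.03*z^2 - 1.22*z + 4.81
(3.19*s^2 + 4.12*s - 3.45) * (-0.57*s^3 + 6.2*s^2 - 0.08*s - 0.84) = -1.8183*s^5 + 17.4296*s^4 + 27.2553*s^3 - 24.3992*s^2 - 3.1848*s + 2.898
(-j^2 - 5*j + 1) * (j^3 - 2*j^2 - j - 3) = -j^5 - 3*j^4 + 12*j^3 + 6*j^2 + 14*j - 3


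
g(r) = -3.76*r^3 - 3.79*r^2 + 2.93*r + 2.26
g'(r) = -11.28*r^2 - 7.58*r + 2.93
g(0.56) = 2.05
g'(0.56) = -4.85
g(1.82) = -27.63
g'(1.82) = -48.23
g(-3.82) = 145.36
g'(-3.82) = -132.72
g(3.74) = -236.49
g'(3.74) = -183.20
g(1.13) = -4.69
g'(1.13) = -20.04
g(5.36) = -669.93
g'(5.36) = -361.77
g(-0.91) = -0.71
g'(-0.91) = 0.49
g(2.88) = -110.56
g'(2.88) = -112.46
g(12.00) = -7005.62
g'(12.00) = -1712.35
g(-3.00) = 60.88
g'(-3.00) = -75.85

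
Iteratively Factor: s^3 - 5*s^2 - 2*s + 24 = (s + 2)*(s^2 - 7*s + 12) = (s - 4)*(s + 2)*(s - 3)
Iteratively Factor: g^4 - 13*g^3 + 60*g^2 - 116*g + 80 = (g - 2)*(g^3 - 11*g^2 + 38*g - 40) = (g - 5)*(g - 2)*(g^2 - 6*g + 8) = (g - 5)*(g - 2)^2*(g - 4)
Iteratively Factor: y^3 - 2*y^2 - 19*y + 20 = (y + 4)*(y^2 - 6*y + 5) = (y - 1)*(y + 4)*(y - 5)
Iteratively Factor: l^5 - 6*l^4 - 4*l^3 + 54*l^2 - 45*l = (l - 3)*(l^4 - 3*l^3 - 13*l^2 + 15*l) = (l - 5)*(l - 3)*(l^3 + 2*l^2 - 3*l) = (l - 5)*(l - 3)*(l + 3)*(l^2 - l) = l*(l - 5)*(l - 3)*(l + 3)*(l - 1)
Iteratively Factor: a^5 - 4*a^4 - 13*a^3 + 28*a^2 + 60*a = (a + 2)*(a^4 - 6*a^3 - a^2 + 30*a) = (a - 5)*(a + 2)*(a^3 - a^2 - 6*a) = (a - 5)*(a + 2)^2*(a^2 - 3*a) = a*(a - 5)*(a + 2)^2*(a - 3)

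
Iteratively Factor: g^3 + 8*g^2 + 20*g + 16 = (g + 2)*(g^2 + 6*g + 8) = (g + 2)*(g + 4)*(g + 2)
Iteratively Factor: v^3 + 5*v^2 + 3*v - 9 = (v + 3)*(v^2 + 2*v - 3) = (v + 3)^2*(v - 1)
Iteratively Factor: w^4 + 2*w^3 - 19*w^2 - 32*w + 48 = (w - 4)*(w^3 + 6*w^2 + 5*w - 12) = (w - 4)*(w - 1)*(w^2 + 7*w + 12) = (w - 4)*(w - 1)*(w + 4)*(w + 3)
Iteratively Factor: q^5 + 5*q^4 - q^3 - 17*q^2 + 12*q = (q)*(q^4 + 5*q^3 - q^2 - 17*q + 12) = q*(q + 3)*(q^3 + 2*q^2 - 7*q + 4) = q*(q - 1)*(q + 3)*(q^2 + 3*q - 4) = q*(q - 1)^2*(q + 3)*(q + 4)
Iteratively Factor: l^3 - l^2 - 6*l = (l + 2)*(l^2 - 3*l) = (l - 3)*(l + 2)*(l)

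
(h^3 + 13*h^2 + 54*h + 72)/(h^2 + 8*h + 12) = (h^2 + 7*h + 12)/(h + 2)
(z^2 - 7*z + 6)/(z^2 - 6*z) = (z - 1)/z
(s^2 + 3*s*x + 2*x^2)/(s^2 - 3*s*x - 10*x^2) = (-s - x)/(-s + 5*x)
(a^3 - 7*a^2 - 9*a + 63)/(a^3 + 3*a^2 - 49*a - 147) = (a - 3)/(a + 7)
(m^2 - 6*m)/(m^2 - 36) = m/(m + 6)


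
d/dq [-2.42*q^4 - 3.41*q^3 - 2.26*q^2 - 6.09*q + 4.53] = -9.68*q^3 - 10.23*q^2 - 4.52*q - 6.09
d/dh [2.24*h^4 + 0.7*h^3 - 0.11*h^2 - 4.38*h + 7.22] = 8.96*h^3 + 2.1*h^2 - 0.22*h - 4.38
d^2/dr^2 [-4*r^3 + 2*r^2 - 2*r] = 4 - 24*r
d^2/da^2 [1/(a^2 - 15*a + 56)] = 2*(-a^2 + 15*a + (2*a - 15)^2 - 56)/(a^2 - 15*a + 56)^3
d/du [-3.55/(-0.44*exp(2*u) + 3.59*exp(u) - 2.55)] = (12.7445 - 3.124*exp(u))*exp(u)/(0.44*exp(2*u) - 3.59*exp(u) + 2.55)^2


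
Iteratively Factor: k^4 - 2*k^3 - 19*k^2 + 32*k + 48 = (k + 4)*(k^3 - 6*k^2 + 5*k + 12) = (k - 3)*(k + 4)*(k^2 - 3*k - 4) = (k - 3)*(k + 1)*(k + 4)*(k - 4)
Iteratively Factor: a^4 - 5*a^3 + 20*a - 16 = (a - 4)*(a^3 - a^2 - 4*a + 4) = (a - 4)*(a + 2)*(a^2 - 3*a + 2) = (a - 4)*(a - 2)*(a + 2)*(a - 1)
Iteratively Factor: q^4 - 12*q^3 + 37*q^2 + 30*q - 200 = (q - 4)*(q^3 - 8*q^2 + 5*q + 50) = (q - 5)*(q - 4)*(q^2 - 3*q - 10) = (q - 5)*(q - 4)*(q + 2)*(q - 5)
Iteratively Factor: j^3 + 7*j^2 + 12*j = (j + 4)*(j^2 + 3*j) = (j + 3)*(j + 4)*(j)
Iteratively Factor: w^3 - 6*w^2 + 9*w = (w)*(w^2 - 6*w + 9) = w*(w - 3)*(w - 3)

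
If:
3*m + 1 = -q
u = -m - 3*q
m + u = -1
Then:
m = -4/9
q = 1/3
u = -5/9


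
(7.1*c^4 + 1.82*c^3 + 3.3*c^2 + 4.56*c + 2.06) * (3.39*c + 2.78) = 24.069*c^5 + 25.9078*c^4 + 16.2466*c^3 + 24.6324*c^2 + 19.6602*c + 5.7268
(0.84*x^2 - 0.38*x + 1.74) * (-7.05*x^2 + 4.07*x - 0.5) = -5.922*x^4 + 6.0978*x^3 - 14.2336*x^2 + 7.2718*x - 0.87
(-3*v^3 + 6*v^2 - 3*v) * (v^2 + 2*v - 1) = -3*v^5 + 12*v^3 - 12*v^2 + 3*v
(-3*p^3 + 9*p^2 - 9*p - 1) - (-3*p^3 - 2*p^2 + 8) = 11*p^2 - 9*p - 9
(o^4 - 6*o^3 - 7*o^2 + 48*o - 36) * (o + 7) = o^5 + o^4 - 49*o^3 - o^2 + 300*o - 252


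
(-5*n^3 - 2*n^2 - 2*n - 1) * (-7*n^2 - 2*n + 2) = 35*n^5 + 24*n^4 + 8*n^3 + 7*n^2 - 2*n - 2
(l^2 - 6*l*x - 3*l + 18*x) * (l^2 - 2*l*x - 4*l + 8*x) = l^4 - 8*l^3*x - 7*l^3 + 12*l^2*x^2 + 56*l^2*x + 12*l^2 - 84*l*x^2 - 96*l*x + 144*x^2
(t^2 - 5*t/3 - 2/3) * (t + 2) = t^3 + t^2/3 - 4*t - 4/3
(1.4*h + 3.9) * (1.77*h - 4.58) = 2.478*h^2 + 0.491*h - 17.862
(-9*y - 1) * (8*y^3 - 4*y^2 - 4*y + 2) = -72*y^4 + 28*y^3 + 40*y^2 - 14*y - 2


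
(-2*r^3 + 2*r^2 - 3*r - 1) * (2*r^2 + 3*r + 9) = -4*r^5 - 2*r^4 - 18*r^3 + 7*r^2 - 30*r - 9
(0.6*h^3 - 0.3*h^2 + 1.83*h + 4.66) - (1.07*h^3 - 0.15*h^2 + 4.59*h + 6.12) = -0.47*h^3 - 0.15*h^2 - 2.76*h - 1.46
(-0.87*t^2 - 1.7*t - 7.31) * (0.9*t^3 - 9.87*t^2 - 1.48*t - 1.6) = -0.783*t^5 + 7.0569*t^4 + 11.4876*t^3 + 76.0577*t^2 + 13.5388*t + 11.696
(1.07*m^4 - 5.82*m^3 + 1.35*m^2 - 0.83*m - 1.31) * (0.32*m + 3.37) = 0.3424*m^5 + 1.7435*m^4 - 19.1814*m^3 + 4.2839*m^2 - 3.2163*m - 4.4147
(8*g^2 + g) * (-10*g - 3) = -80*g^3 - 34*g^2 - 3*g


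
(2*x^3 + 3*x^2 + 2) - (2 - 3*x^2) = 2*x^3 + 6*x^2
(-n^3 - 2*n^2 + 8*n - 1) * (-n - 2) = n^4 + 4*n^3 - 4*n^2 - 15*n + 2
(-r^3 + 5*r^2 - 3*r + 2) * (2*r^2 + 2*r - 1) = -2*r^5 + 8*r^4 + 5*r^3 - 7*r^2 + 7*r - 2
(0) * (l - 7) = 0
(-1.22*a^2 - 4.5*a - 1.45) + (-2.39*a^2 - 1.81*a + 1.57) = -3.61*a^2 - 6.31*a + 0.12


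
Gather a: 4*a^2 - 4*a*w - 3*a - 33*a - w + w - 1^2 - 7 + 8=4*a^2 + a*(-4*w - 36)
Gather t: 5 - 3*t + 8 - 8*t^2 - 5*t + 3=-8*t^2 - 8*t + 16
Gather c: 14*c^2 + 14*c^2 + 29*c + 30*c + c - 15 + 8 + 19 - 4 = 28*c^2 + 60*c + 8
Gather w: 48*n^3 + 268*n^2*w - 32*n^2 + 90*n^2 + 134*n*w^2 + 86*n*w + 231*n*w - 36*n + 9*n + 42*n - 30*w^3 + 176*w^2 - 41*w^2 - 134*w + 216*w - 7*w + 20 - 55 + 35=48*n^3 + 58*n^2 + 15*n - 30*w^3 + w^2*(134*n + 135) + w*(268*n^2 + 317*n + 75)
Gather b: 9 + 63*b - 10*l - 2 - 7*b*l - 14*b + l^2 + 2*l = b*(49 - 7*l) + l^2 - 8*l + 7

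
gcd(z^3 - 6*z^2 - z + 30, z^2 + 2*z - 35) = z - 5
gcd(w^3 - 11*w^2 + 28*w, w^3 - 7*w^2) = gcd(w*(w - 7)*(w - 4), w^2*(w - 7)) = w^2 - 7*w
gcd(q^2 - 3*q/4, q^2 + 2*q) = q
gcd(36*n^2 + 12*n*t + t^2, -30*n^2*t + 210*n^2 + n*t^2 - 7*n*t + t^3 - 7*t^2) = 6*n + t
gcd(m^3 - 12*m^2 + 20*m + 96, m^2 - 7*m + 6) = m - 6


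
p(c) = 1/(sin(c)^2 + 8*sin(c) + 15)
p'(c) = (-2*sin(c)*cos(c) - 8*cos(c))/(sin(c)^2 + 8*sin(c) + 15)^2 = -2*(sin(c) + 4)*cos(c)/(sin(c)^2 + 8*sin(c) + 15)^2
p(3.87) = 0.10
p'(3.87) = 0.05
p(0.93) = 0.05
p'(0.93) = -0.01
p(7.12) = 0.05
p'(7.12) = -0.01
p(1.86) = 0.04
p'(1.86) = 0.01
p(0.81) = 0.05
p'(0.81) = -0.01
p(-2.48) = 0.10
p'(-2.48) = 0.05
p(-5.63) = 0.05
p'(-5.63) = -0.02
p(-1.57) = 0.12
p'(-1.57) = -0.00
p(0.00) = 0.07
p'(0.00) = -0.04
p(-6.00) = 0.06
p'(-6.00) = -0.03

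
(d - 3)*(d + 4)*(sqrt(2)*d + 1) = sqrt(2)*d^3 + d^2 + sqrt(2)*d^2 - 12*sqrt(2)*d + d - 12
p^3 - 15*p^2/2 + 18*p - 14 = (p - 7/2)*(p - 2)^2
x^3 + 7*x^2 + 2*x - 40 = (x - 2)*(x + 4)*(x + 5)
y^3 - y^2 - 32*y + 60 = (y - 5)*(y - 2)*(y + 6)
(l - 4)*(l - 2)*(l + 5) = l^3 - l^2 - 22*l + 40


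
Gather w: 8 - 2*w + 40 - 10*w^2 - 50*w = -10*w^2 - 52*w + 48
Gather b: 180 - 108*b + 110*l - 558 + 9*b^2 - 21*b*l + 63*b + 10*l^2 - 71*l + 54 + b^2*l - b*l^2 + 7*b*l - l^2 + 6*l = b^2*(l + 9) + b*(-l^2 - 14*l - 45) + 9*l^2 + 45*l - 324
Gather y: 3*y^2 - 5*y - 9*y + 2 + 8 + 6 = 3*y^2 - 14*y + 16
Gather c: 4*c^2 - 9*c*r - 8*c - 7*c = 4*c^2 + c*(-9*r - 15)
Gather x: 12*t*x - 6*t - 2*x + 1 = -6*t + x*(12*t - 2) + 1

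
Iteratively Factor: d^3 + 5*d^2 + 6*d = (d)*(d^2 + 5*d + 6) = d*(d + 2)*(d + 3)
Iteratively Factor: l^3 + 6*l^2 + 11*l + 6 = (l + 2)*(l^2 + 4*l + 3) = (l + 1)*(l + 2)*(l + 3)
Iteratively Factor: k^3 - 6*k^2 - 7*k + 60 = (k + 3)*(k^2 - 9*k + 20) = (k - 5)*(k + 3)*(k - 4)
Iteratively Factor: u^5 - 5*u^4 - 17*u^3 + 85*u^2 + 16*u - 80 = (u - 1)*(u^4 - 4*u^3 - 21*u^2 + 64*u + 80) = (u - 1)*(u + 1)*(u^3 - 5*u^2 - 16*u + 80) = (u - 4)*(u - 1)*(u + 1)*(u^2 - u - 20) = (u - 5)*(u - 4)*(u - 1)*(u + 1)*(u + 4)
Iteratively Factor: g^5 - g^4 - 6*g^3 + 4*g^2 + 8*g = (g - 2)*(g^4 + g^3 - 4*g^2 - 4*g) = (g - 2)^2*(g^3 + 3*g^2 + 2*g) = (g - 2)^2*(g + 2)*(g^2 + g) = (g - 2)^2*(g + 1)*(g + 2)*(g)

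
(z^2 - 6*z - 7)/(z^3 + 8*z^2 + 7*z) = (z - 7)/(z*(z + 7))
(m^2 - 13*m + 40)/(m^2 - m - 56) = (m - 5)/(m + 7)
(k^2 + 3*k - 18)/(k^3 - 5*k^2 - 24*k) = (-k^2 - 3*k + 18)/(k*(-k^2 + 5*k + 24))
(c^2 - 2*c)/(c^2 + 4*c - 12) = c/(c + 6)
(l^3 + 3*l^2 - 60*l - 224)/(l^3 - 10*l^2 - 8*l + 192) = (l + 7)/(l - 6)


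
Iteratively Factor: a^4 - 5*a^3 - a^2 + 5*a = (a)*(a^3 - 5*a^2 - a + 5) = a*(a - 1)*(a^2 - 4*a - 5) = a*(a - 1)*(a + 1)*(a - 5)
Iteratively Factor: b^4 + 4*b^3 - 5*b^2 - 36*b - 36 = (b + 2)*(b^3 + 2*b^2 - 9*b - 18) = (b - 3)*(b + 2)*(b^2 + 5*b + 6) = (b - 3)*(b + 2)^2*(b + 3)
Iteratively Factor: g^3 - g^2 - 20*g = (g)*(g^2 - g - 20) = g*(g + 4)*(g - 5)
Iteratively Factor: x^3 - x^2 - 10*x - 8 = (x - 4)*(x^2 + 3*x + 2) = (x - 4)*(x + 2)*(x + 1)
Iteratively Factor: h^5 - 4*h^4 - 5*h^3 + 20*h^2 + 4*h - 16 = (h + 2)*(h^4 - 6*h^3 + 7*h^2 + 6*h - 8) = (h - 1)*(h + 2)*(h^3 - 5*h^2 + 2*h + 8) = (h - 2)*(h - 1)*(h + 2)*(h^2 - 3*h - 4) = (h - 2)*(h - 1)*(h + 1)*(h + 2)*(h - 4)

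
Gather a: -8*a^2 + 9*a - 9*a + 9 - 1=8 - 8*a^2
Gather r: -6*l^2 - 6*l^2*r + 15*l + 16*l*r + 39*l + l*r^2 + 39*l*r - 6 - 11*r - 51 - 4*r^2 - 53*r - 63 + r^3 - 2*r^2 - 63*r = -6*l^2 + 54*l + r^3 + r^2*(l - 6) + r*(-6*l^2 + 55*l - 127) - 120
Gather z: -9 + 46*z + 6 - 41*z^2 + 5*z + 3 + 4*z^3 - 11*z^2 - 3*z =4*z^3 - 52*z^2 + 48*z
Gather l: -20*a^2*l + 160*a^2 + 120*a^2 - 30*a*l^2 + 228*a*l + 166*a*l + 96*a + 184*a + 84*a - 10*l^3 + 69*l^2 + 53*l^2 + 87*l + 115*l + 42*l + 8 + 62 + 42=280*a^2 + 364*a - 10*l^3 + l^2*(122 - 30*a) + l*(-20*a^2 + 394*a + 244) + 112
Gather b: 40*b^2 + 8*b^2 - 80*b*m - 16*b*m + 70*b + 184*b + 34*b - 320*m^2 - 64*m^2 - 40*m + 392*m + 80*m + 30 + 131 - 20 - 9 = 48*b^2 + b*(288 - 96*m) - 384*m^2 + 432*m + 132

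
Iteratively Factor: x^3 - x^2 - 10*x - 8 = (x - 4)*(x^2 + 3*x + 2) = (x - 4)*(x + 1)*(x + 2)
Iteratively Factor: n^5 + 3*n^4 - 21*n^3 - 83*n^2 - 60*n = (n - 5)*(n^4 + 8*n^3 + 19*n^2 + 12*n) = n*(n - 5)*(n^3 + 8*n^2 + 19*n + 12) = n*(n - 5)*(n + 1)*(n^2 + 7*n + 12) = n*(n - 5)*(n + 1)*(n + 4)*(n + 3)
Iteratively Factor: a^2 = (a)*(a)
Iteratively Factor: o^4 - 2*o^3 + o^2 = (o)*(o^3 - 2*o^2 + o) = o^2*(o^2 - 2*o + 1) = o^2*(o - 1)*(o - 1)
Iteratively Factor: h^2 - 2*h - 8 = (h - 4)*(h + 2)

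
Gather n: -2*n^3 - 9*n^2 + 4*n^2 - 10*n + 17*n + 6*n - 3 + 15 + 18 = -2*n^3 - 5*n^2 + 13*n + 30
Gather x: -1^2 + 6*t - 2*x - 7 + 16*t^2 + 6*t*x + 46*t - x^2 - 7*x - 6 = 16*t^2 + 52*t - x^2 + x*(6*t - 9) - 14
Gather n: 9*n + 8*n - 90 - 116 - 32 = 17*n - 238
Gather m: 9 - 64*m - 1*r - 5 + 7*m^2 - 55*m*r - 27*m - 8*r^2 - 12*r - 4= 7*m^2 + m*(-55*r - 91) - 8*r^2 - 13*r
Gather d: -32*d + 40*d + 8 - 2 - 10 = 8*d - 4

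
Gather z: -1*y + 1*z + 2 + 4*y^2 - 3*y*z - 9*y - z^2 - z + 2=4*y^2 - 3*y*z - 10*y - z^2 + 4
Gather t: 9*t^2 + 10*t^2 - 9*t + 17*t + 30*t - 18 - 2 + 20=19*t^2 + 38*t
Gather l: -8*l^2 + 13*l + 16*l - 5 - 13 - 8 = -8*l^2 + 29*l - 26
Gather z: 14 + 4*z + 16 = 4*z + 30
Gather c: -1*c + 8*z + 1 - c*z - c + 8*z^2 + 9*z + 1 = c*(-z - 2) + 8*z^2 + 17*z + 2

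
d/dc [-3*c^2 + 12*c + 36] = 12 - 6*c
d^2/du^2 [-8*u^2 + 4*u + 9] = -16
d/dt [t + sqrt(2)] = 1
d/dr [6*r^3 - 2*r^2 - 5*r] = 18*r^2 - 4*r - 5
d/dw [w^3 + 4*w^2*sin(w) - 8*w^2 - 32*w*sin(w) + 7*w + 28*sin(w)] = 4*w^2*cos(w) + 3*w^2 + 8*w*sin(w) - 32*w*cos(w) - 16*w - 32*sin(w) + 28*cos(w) + 7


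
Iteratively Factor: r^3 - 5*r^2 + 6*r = (r - 3)*(r^2 - 2*r) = r*(r - 3)*(r - 2)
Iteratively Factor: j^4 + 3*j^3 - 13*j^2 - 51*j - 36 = (j + 3)*(j^3 - 13*j - 12) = (j + 3)^2*(j^2 - 3*j - 4) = (j + 1)*(j + 3)^2*(j - 4)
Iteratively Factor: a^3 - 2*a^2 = (a)*(a^2 - 2*a) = a*(a - 2)*(a)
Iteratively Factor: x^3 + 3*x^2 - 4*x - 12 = (x + 2)*(x^2 + x - 6) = (x - 2)*(x + 2)*(x + 3)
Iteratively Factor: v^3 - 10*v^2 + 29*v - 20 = (v - 1)*(v^2 - 9*v + 20) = (v - 4)*(v - 1)*(v - 5)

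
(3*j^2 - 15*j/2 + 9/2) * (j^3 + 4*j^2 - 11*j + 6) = 3*j^5 + 9*j^4/2 - 117*j^3/2 + 237*j^2/2 - 189*j/2 + 27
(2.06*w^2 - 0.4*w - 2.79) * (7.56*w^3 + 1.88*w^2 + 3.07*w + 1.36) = 15.5736*w^5 + 0.8488*w^4 - 15.5202*w^3 - 3.6716*w^2 - 9.1093*w - 3.7944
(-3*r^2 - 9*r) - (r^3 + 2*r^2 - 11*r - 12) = -r^3 - 5*r^2 + 2*r + 12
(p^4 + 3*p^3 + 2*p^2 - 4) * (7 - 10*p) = -10*p^5 - 23*p^4 + p^3 + 14*p^2 + 40*p - 28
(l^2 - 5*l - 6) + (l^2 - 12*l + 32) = 2*l^2 - 17*l + 26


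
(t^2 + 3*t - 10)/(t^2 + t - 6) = (t + 5)/(t + 3)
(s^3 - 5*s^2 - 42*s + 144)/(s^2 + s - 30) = (s^2 - 11*s + 24)/(s - 5)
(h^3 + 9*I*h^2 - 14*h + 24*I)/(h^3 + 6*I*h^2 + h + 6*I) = (h + 4*I)/(h + I)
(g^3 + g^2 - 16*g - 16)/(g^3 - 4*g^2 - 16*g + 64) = (g + 1)/(g - 4)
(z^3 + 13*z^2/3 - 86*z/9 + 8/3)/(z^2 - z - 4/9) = (3*z^2 + 17*z - 6)/(3*z + 1)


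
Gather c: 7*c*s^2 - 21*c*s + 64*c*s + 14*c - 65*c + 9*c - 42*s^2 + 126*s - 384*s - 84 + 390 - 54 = c*(7*s^2 + 43*s - 42) - 42*s^2 - 258*s + 252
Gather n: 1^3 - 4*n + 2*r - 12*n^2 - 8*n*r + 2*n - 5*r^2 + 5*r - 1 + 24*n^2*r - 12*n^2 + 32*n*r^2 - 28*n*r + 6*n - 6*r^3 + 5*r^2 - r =n^2*(24*r - 24) + n*(32*r^2 - 36*r + 4) - 6*r^3 + 6*r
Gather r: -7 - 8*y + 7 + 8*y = 0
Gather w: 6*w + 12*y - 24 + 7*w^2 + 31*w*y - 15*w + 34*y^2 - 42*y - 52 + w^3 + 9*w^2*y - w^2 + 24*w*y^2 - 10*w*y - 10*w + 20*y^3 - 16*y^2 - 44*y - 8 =w^3 + w^2*(9*y + 6) + w*(24*y^2 + 21*y - 19) + 20*y^3 + 18*y^2 - 74*y - 84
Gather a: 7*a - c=7*a - c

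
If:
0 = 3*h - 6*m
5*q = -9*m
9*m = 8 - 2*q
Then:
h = 80/27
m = 40/27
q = -8/3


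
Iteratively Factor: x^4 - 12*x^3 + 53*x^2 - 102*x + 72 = (x - 3)*(x^3 - 9*x^2 + 26*x - 24) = (x - 3)^2*(x^2 - 6*x + 8) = (x - 4)*(x - 3)^2*(x - 2)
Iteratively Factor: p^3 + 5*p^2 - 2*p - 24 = (p + 3)*(p^2 + 2*p - 8) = (p + 3)*(p + 4)*(p - 2)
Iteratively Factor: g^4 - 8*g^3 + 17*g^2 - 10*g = (g - 5)*(g^3 - 3*g^2 + 2*g) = (g - 5)*(g - 1)*(g^2 - 2*g) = g*(g - 5)*(g - 1)*(g - 2)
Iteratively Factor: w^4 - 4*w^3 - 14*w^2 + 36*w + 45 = (w + 1)*(w^3 - 5*w^2 - 9*w + 45) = (w - 5)*(w + 1)*(w^2 - 9) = (w - 5)*(w + 1)*(w + 3)*(w - 3)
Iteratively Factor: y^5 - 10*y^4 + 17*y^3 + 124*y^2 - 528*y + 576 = (y - 3)*(y^4 - 7*y^3 - 4*y^2 + 112*y - 192) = (y - 3)^2*(y^3 - 4*y^2 - 16*y + 64) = (y - 3)^2*(y + 4)*(y^2 - 8*y + 16) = (y - 4)*(y - 3)^2*(y + 4)*(y - 4)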